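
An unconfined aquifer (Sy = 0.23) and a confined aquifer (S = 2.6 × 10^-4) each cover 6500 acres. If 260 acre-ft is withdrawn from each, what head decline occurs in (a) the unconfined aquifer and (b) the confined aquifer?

A = 6500 acres = 2.63 × 10^7 m²
ΔV = 260 acre-ft = 3.207 × 10^5 m³
Unconfined: Δh_u = ΔV/(Sy·A) = 3.207 × 10^5/(0.23 × 2.63 × 10^7) = 0.05301 m
Confined: Δh_c = ΔV/(S·A) = 3.207 × 10^5/(2.6 × 10^-4 × 2.63 × 10^7) = 46.89 m

Δh_u ≈ 0.053 m; Δh_c ≈ 46.9 m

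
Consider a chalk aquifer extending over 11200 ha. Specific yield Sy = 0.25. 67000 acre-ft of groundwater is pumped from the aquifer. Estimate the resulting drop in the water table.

Δh ≈ 2.95 m

A = 11200 ha = 1.12 × 10^8 m²
ΔV = 67000 acre-ft = 8.264 × 10^7 m³
Δh = ΔV / (Sy × A) = 8.264 × 10^7 m³ / (0.25 × 1.12 × 10^8 m²) = 2.952 m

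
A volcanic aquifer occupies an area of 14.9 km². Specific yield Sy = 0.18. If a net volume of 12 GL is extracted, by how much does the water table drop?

A = 14.9 km² = 1.49 × 10^7 m²
ΔV = 12 GL = 1.2 × 10^7 m³
Δh = ΔV / (Sy × A) = 1.2 × 10^7 m³ / (0.18 × 1.49 × 10^7 m²) = 4.474 m

Δh ≈ 4.47 m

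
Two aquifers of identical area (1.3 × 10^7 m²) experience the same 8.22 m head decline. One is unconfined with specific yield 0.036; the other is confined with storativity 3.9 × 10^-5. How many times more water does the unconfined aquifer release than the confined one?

ΔV_u / ΔV_c ≈ 923

Unconfined: ΔV_u = Sy × A × Δh = 0.036 × 1.3 × 10^7 × 8.22 = 3.847 × 10^6 m³
Confined: ΔV_c = S × A × Δh = 3.9 × 10^-5 × 1.3 × 10^7 × 8.22 = 4168 m³
Ratio = ΔV_u / ΔV_c = Sy / S = 0.036 / 3.9 × 10^-5 = 923.1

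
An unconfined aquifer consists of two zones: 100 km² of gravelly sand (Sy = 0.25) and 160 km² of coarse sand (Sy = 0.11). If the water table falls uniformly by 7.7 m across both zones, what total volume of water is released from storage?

A₁ = 100 km² = 1 × 10^8 m²; A₂ = 160 km² = 1.6 × 10^8 m²
ΔV₁ = 0.25 × 1 × 10^8 × 7.7 = 1.925 × 10^8 m³
ΔV₂ = 0.11 × 1.6 × 10^8 × 7.7 = 1.355 × 10^8 m³
ΔV = ΔV₁ + ΔV₂ = 3.28 × 10^8 m³

ΔV ≈ 3.28 × 10^8 m³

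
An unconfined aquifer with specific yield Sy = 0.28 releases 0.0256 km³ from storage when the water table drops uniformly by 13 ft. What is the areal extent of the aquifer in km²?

Δh = 13 ft = 3.962 m
ΔV = 0.0256 km³ = 2.56 × 10^7 m³
A = ΔV / (Sy × Δh) = 2.56 × 10^7 / (0.28 × 3.962) = 2.307 × 10^7 m²
A = 2.307 × 10^7 m² = 23.07 km²

A ≈ 23.1 km²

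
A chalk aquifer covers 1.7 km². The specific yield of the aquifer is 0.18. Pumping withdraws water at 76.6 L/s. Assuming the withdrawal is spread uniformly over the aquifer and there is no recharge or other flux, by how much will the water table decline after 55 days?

Δh ≈ 1.19 m

A = 1.7 km² = 1.7 × 10^6 m²
Q = 76.6 L/s = 6618 m³/d
ΔV = Q × t = 6618 m³/d × 55 d = 3.64 × 10^5 m³
Δh = ΔV / (Sy × A) = 3.64 × 10^5 / (0.18 × 1.7 × 10^6) = 1.19 m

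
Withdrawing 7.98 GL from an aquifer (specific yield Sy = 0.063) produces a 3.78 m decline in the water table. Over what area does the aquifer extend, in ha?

ΔV = 7.98 GL = 7.98 × 10^6 m³
A = ΔV / (Sy × Δh) = 7.98 × 10^6 / (0.063 × 3.78) = 3.351 × 10^7 m²
A = 3.351 × 10^7 m² = 3351 ha

A ≈ 3350 ha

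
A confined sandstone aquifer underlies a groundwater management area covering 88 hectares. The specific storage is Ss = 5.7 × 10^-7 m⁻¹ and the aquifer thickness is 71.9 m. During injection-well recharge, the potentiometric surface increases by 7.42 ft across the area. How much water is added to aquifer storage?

S = Ss × b = 5.7 × 10^-7 m⁻¹ × 71.9 m = 4.098 × 10^-5
A = 88 hectares = 8.8 × 10^5 m²
Δh = 7.42 ft = 2.262 m
ΔV = S × A × Δh = 4.098 × 10^-5 × 8.8 × 10^5 m² × 2.262 m = 81.57 m³

ΔV ≈ 81.6 m³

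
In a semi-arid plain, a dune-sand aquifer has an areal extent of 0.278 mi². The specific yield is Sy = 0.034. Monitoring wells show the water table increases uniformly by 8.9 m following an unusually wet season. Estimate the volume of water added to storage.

A = 0.278 mi² = 7.2 × 10^5 m²
ΔV = Sy × A × Δh = 0.034 × 7.2 × 10^5 m² × 8.9 m = 2.179 × 10^5 m³

ΔV ≈ 2.18 × 10^5 m³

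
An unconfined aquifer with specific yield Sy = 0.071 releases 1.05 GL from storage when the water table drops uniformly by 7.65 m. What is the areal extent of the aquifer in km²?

ΔV = 1.05 GL = 1.05 × 10^6 m³
A = ΔV / (Sy × Δh) = 1.05 × 10^6 / (0.071 × 7.65) = 1.933 × 10^6 m²
A = 1.933 × 10^6 m² = 1.933 km²

A ≈ 1.93 km²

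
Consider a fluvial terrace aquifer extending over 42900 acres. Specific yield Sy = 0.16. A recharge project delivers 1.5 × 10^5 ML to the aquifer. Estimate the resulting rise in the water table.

Δh ≈ 5.4 m

A = 42900 acres = 1.736 × 10^8 m²
ΔV = 1.5 × 10^5 ML = 1.5 × 10^8 m³
Δh = ΔV / (Sy × A) = 1.5 × 10^8 m³ / (0.16 × 1.736 × 10^8 m²) = 5.4 m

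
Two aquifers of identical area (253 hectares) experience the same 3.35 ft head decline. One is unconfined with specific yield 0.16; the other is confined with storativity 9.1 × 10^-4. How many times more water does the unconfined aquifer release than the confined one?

A = 253 hectares = 2.53 × 10^6 m²
Δh = 3.35 ft = 1.021 m
Unconfined: ΔV_u = Sy × A × Δh = 0.16 × 2.53 × 10^6 × 1.021 = 4.133 × 10^5 m³
Confined: ΔV_c = S × A × Δh = 9.1 × 10^-4 × 2.53 × 10^6 × 1.021 = 2351 m³
Ratio = ΔV_u / ΔV_c = Sy / S = 0.16 / 9.1 × 10^-4 = 175.8

ΔV_u / ΔV_c ≈ 176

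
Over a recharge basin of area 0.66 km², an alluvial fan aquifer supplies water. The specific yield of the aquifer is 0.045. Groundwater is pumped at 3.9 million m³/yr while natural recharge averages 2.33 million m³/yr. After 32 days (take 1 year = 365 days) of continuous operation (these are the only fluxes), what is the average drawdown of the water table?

Δh ≈ 4.63 m

A = 0.66 km² = 6.6 × 10^5 m²
Net abstraction = 3.9 − 2.33 = 1.57 million m³/yr
Q_net = 1.57 million m³/yr = 4301 m³/d
ΔV = Q × t = 4301 m³/d × 32 d = 1.376 × 10^5 m³
Δh = ΔV / (Sy × A) = 1.376 × 10^5 / (0.045 × 6.6 × 10^5) = 4.634 m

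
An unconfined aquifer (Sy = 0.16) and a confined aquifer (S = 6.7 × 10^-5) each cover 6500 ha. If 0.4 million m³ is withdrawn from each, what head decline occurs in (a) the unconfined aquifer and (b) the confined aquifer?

A = 6500 ha = 6.5 × 10^7 m²
ΔV = 0.4 million m³ = 4 × 10^5 m³
Unconfined: Δh_u = ΔV/(Sy·A) = 4 × 10^5/(0.16 × 6.5 × 10^7) = 0.03846 m
Confined: Δh_c = ΔV/(S·A) = 4 × 10^5/(6.7 × 10^-5 × 6.5 × 10^7) = 91.85 m

Δh_u ≈ 0.0385 m; Δh_c ≈ 91.8 m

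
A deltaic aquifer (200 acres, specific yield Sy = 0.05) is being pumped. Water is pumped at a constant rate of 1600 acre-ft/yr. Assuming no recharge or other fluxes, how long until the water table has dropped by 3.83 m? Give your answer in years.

t ≈ 0.0785 years

A = 200 acres = 8.094 × 10^5 m²
ΔV = Sy × A × Δh = 0.05 × 8.094 × 10^5 × 3.83 = 1.55 × 10^5 m³
Q = 1600 acre-ft/yr = 5407 m³/d
t = ΔV / Q = 1.55 × 10^5 m³ / 5407 m³/d = 28.67 d
t = 28.67 d ≈ 0.07854 years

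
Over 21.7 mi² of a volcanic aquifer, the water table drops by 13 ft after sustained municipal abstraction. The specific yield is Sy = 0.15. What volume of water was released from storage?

A = 21.7 mi² = 5.62 × 10^7 m²
Δh = 13 ft = 3.962 m
ΔV = Sy × A × Δh = 0.15 × 5.62 × 10^7 m² × 3.962 m = 3.34 × 10^7 m³

ΔV ≈ 3.34 × 10^7 m³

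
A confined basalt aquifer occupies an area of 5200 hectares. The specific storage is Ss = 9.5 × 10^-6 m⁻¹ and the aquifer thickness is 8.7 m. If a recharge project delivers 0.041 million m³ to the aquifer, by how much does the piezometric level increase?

S = Ss × b = 9.5 × 10^-6 m⁻¹ × 8.7 m = 8.265 × 10^-5
A = 5200 hectares = 5.2 × 10^7 m²
ΔV = 0.041 million m³ = 41000 m³
Δh = ΔV / (S × A) = 41000 m³ / (8.265 × 10^-5 × 5.2 × 10^7 m²) = 9.54 m

Δh ≈ 9.54 m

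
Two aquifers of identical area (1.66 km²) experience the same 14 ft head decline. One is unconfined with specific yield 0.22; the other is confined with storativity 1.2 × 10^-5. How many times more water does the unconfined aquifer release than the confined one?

ΔV_u / ΔV_c ≈ 18300

A = 1.66 km² = 1.66 × 10^6 m²
Δh = 14 ft = 4.267 m
Unconfined: ΔV_u = Sy × A × Δh = 0.22 × 1.66 × 10^6 × 4.267 = 1.558 × 10^6 m³
Confined: ΔV_c = S × A × Δh = 1.2 × 10^-5 × 1.66 × 10^6 × 4.267 = 85 m³
Ratio = ΔV_u / ΔV_c = Sy / S = 0.22 / 1.2 × 10^-5 = 18330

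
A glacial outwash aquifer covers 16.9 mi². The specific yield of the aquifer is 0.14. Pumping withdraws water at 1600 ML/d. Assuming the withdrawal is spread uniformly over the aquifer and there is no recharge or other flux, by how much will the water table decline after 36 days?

Δh ≈ 9.4 m

A = 16.9 mi² = 4.377 × 10^7 m²
Q = 1600 ML/d = 1.6 × 10^6 m³/d
ΔV = Q × t = 1.6 × 10^6 m³/d × 36 d = 5.76 × 10^7 m³
Δh = ΔV / (Sy × A) = 5.76 × 10^7 / (0.14 × 4.377 × 10^7) = 9.4 m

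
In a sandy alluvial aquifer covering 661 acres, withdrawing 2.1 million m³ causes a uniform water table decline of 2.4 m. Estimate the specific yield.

A = 661 acres = 2.675 × 10^6 m²
ΔV = 2.1 million m³ = 2.1 × 10^6 m³
Sy = ΔV / (A × Δh) = 2.1 × 10^6 m³ / (2.675 × 10^6 m² × 2.4 m) = 0.3271

Sy ≈ 0.33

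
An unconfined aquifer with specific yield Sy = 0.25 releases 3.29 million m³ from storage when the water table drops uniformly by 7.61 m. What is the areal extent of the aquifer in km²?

ΔV = 3.29 million m³ = 3.29 × 10^6 m³
A = ΔV / (Sy × Δh) = 3.29 × 10^6 / (0.25 × 7.61) = 1.729 × 10^6 m²
A = 1.729 × 10^6 m² = 1.729 km²

A ≈ 1.73 km²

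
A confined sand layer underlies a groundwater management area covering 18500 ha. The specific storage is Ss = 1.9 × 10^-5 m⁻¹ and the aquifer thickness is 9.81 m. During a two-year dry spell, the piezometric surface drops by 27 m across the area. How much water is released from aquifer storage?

ΔV ≈ 9.31 × 10^5 m³

S = Ss × b = 1.9 × 10^-5 m⁻¹ × 9.81 m = 1.864 × 10^-4
A = 18500 ha = 1.85 × 10^8 m²
ΔV = S × A × Δh = 1.864 × 10^-4 × 1.85 × 10^8 m² × 27 m = 9.31 × 10^5 m³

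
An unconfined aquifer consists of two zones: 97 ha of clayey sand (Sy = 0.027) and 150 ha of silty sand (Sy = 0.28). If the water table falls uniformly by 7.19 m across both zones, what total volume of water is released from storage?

ΔV ≈ 3.21 × 10^6 m³

A₁ = 97 ha = 9.7 × 10^5 m²; A₂ = 150 ha = 1.5 × 10^6 m²
ΔV₁ = 0.027 × 9.7 × 10^5 × 7.19 = 1.883 × 10^5 m³
ΔV₂ = 0.28 × 1.5 × 10^6 × 7.19 = 3.02 × 10^6 m³
ΔV = ΔV₁ + ΔV₂ = 3.208 × 10^6 m³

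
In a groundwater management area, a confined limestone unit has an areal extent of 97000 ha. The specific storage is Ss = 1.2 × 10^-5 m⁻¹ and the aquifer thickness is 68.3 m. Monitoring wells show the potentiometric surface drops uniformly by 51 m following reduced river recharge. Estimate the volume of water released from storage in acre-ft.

S = Ss × b = 1.2 × 10^-5 m⁻¹ × 68.3 m = 8.196 × 10^-4
A = 97000 ha = 9.7 × 10^8 m²
ΔV = S × A × Δh = 8.196 × 10^-4 × 9.7 × 10^8 m² × 51 m = 4.055 × 10^7 m³
ΔV = 4.055 × 10^7 m³ = 32870 acre-ft

ΔV ≈ 32900 acre-ft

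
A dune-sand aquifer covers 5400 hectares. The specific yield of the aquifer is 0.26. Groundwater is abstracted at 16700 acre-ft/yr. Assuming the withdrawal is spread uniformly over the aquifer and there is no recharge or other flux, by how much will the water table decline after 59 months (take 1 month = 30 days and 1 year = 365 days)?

A = 5400 hectares = 5.4 × 10^7 m²
Q = 16700 acre-ft/yr = 56440 m³/d
t = 59 months = 1770 d
ΔV = Q × t = 56440 m³/d × 1770 d = 9.989 × 10^7 m³
Δh = ΔV / (Sy × A) = 9.989 × 10^7 / (0.26 × 5.4 × 10^7) = 7.115 m

Δh ≈ 7.11 m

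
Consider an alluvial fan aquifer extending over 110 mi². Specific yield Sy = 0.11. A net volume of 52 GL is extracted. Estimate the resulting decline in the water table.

A = 110 mi² = 2.849 × 10^8 m²
ΔV = 52 GL = 5.2 × 10^7 m³
Δh = ΔV / (Sy × A) = 5.2 × 10^7 m³ / (0.11 × 2.849 × 10^8 m²) = 1.659 m

Δh ≈ 1.66 m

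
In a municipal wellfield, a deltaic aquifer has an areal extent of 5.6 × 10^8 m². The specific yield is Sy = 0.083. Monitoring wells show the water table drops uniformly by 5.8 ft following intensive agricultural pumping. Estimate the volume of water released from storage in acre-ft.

Δh = 5.8 ft = 1.768 m
ΔV = Sy × A × Δh = 0.083 × 5.6 × 10^8 m² × 1.768 m = 8.217 × 10^7 m³
ΔV = 8.217 × 10^7 m³ = 66620 acre-ft

ΔV ≈ 66600 acre-ft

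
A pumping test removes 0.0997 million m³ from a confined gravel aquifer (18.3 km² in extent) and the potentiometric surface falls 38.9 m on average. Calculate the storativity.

S ≈ 1.4 × 10^-4

A = 18.3 km² = 1.83 × 10^7 m²
ΔV = 0.0997 million m³ = 99700 m³
S = ΔV / (A × Δh) = 99700 m³ / (1.83 × 10^7 m² × 38.9 m) = 1.401 × 10^-4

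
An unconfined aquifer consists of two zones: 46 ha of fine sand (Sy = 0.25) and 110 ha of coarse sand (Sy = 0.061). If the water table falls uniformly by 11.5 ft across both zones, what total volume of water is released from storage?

A₁ = 46 ha = 4.6 × 10^5 m²; A₂ = 110 ha = 1.1 × 10^6 m²
Δh = 11.5 ft = 3.505 m
ΔV₁ = 0.25 × 4.6 × 10^5 × 3.505 = 4.031 × 10^5 m³
ΔV₂ = 0.061 × 1.1 × 10^6 × 3.505 = 2.352 × 10^5 m³
ΔV = ΔV₁ + ΔV₂ = 6.383 × 10^5 m³

ΔV ≈ 6.38 × 10^5 m³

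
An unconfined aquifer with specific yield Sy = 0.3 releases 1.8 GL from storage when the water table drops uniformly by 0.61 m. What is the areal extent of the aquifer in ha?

ΔV = 1.8 GL = 1.8 × 10^6 m³
A = ΔV / (Sy × Δh) = 1.8 × 10^6 / (0.3 × 0.61) = 9.836 × 10^6 m²
A = 9.836 × 10^6 m² = 983.6 ha

A ≈ 984 ha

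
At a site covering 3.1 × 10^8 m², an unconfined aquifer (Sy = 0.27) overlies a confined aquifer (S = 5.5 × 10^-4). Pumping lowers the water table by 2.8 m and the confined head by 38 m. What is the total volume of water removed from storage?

Unconfined: ΔV_u = Sy × A × Δh_u = 0.27 × 3.1 × 10^8 × 2.8 = 2.344 × 10^8 m³
Confined: ΔV_c = S × A × Δh_c = 5.5 × 10^-4 × 3.1 × 10^8 × 38 = 6.479 × 10^6 m³
Total ΔV = 2.344 × 10^8 + 6.479 × 10^6 = 2.408 × 10^8 m³

ΔV ≈ 2.41 × 10^8 m³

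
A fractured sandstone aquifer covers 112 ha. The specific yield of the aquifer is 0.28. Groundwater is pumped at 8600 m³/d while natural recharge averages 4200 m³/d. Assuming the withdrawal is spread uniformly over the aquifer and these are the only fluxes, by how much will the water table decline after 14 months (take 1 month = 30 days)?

Δh ≈ 5.89 m

A = 112 ha = 1.12 × 10^6 m²
Net abstraction = 8600 − 4200 = 4400 m³/d
t = 14 months = 420 d
ΔV = Q × t = 4400 m³/d × 420 d = 1.848 × 10^6 m³
Δh = ΔV / (Sy × A) = 1.848 × 10^6 / (0.28 × 1.12 × 10^6) = 5.893 m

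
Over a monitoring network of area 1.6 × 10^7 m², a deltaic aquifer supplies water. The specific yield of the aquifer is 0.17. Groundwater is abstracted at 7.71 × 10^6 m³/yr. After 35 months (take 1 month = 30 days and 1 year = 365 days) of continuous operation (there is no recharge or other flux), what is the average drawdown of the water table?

Q = 7.71 × 10^6 m³/yr = 21120 m³/d
t = 35 months = 1050 d
ΔV = Q × t = 21120 m³/d × 1050 d = 2.218 × 10^7 m³
Δh = ΔV / (Sy × A) = 2.218 × 10^7 / (0.17 × 1.6 × 10^7) = 8.154 m

Δh ≈ 8.15 m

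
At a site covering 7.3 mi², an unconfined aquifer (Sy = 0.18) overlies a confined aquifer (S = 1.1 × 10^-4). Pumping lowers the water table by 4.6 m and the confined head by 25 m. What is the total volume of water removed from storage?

ΔV ≈ 1.57 × 10^7 m³

A = 7.3 mi² = 1.891 × 10^7 m²
Unconfined: ΔV_u = Sy × A × Δh_u = 0.18 × 1.891 × 10^7 × 4.6 = 1.565 × 10^7 m³
Confined: ΔV_c = S × A × Δh_c = 1.1 × 10^-4 × 1.891 × 10^7 × 25 = 51990 m³
Total ΔV = 1.565 × 10^7 + 51990 = 1.571 × 10^7 m³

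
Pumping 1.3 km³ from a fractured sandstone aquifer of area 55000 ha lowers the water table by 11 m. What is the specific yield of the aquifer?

A = 55000 ha = 5.5 × 10^8 m²
ΔV = 1.3 km³ = 1.3 × 10^9 m³
Sy = ΔV / (A × Δh) = 1.3 × 10^9 m³ / (5.5 × 10^8 m² × 11 m) = 0.2149

Sy ≈ 0.21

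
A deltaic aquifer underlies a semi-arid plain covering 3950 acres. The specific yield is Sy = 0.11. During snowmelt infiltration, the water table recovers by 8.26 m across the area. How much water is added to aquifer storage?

A = 3950 acres = 1.599 × 10^7 m²
ΔV = Sy × A × Δh = 0.11 × 1.599 × 10^7 m² × 8.26 m = 1.452 × 10^7 m³

ΔV ≈ 1.45 × 10^7 m³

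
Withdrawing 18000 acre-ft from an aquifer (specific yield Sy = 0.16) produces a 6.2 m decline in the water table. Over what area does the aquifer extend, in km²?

A ≈ 22.4 km²

ΔV = 18000 acre-ft = 2.22 × 10^7 m³
A = ΔV / (Sy × Δh) = 2.22 × 10^7 / (0.16 × 6.2) = 2.238 × 10^7 m²
A = 2.238 × 10^7 m² = 22.38 km²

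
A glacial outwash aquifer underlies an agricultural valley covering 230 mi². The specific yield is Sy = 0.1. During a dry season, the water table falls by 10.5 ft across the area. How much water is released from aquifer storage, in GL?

A = 230 mi² = 5.957 × 10^8 m²
Δh = 10.5 ft = 3.2 m
ΔV = Sy × A × Δh = 0.1 × 5.957 × 10^8 m² × 3.2 m = 1.906 × 10^8 m³
ΔV = 1.906 × 10^8 m³ = 190.6 GL

ΔV ≈ 191 GL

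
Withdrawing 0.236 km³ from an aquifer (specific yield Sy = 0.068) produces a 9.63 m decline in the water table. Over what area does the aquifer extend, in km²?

A ≈ 360 km²

ΔV = 0.236 km³ = 2.36 × 10^8 m³
A = ΔV / (Sy × Δh) = 2.36 × 10^8 / (0.068 × 9.63) = 3.604 × 10^8 m²
A = 3.604 × 10^8 m² = 360.4 km²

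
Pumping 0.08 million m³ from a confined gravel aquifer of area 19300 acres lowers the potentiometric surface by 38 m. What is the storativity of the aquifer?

S ≈ 2.7 × 10^-5

A = 19300 acres = 7.81 × 10^7 m²
ΔV = 0.08 million m³ = 80000 m³
S = ΔV / (A × Δh) = 80000 m³ / (7.81 × 10^7 m² × 38 m) = 2.695 × 10^-5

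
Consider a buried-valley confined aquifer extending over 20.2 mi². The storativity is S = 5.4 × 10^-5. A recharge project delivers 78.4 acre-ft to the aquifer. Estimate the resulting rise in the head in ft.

A = 20.2 mi² = 5.232 × 10^7 m²
ΔV = 78.4 acre-ft = 96700 m³
Δh = ΔV / (S × A) = 96700 m³ / (5.4 × 10^-5 × 5.232 × 10^7 m²) = 34.23 m
Δh = 34.23 m = 112.3 ft

Δh ≈ 112 ft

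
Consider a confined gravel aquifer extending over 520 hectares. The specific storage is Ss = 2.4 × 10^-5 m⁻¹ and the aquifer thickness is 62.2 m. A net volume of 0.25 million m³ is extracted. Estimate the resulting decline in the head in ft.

Δh ≈ 106 ft

S = Ss × b = 2.4 × 10^-5 m⁻¹ × 62.2 m = 1.493 × 10^-3
A = 520 hectares = 5.2 × 10^6 m²
ΔV = 0.25 million m³ = 2.5 × 10^5 m³
Δh = ΔV / (S × A) = 2.5 × 10^5 m³ / (0.001493 × 5.2 × 10^6 m²) = 32.21 m
Δh = 32.21 m = 105.7 ft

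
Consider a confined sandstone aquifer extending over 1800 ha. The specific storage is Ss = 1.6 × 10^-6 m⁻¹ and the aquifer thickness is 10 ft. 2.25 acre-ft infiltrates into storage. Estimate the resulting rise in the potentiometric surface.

b = 10 ft = 3.048 m
S = Ss × b = 1.6 × 10^-6 m⁻¹ × 3.048 m = 4.877 × 10^-6
A = 1800 ha = 1.8 × 10^7 m²
ΔV = 2.25 acre-ft = 2775 m³
Δh = ΔV / (S × A) = 2775 m³ / (4.877 × 10^-6 × 1.8 × 10^7 m²) = 31.62 m

Δh ≈ 31.6 m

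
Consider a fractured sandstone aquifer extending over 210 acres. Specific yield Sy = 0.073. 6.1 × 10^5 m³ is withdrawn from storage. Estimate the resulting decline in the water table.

A = 210 acres = 8.498 × 10^5 m²
Δh = ΔV / (Sy × A) = 6.1 × 10^5 m³ / (0.073 × 8.498 × 10^5 m²) = 9.833 m

Δh ≈ 9.83 m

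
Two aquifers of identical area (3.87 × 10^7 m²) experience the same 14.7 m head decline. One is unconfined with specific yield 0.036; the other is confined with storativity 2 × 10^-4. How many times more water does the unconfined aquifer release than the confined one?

Unconfined: ΔV_u = Sy × A × Δh = 0.036 × 3.87 × 10^7 × 14.7 = 2.048 × 10^7 m³
Confined: ΔV_c = S × A × Δh = 2 × 10^-4 × 3.87 × 10^7 × 14.7 = 1.138 × 10^5 m³
Ratio = ΔV_u / ΔV_c = Sy / S = 0.036 / 2 × 10^-4 = 180

ΔV_u / ΔV_c ≈ 180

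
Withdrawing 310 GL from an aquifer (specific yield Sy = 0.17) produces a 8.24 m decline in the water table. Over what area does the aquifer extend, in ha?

A ≈ 22100 ha

ΔV = 310 GL = 3.1 × 10^8 m³
A = ΔV / (Sy × Δh) = 3.1 × 10^8 / (0.17 × 8.24) = 2.213 × 10^8 m²
A = 2.213 × 10^8 m² = 22130 ha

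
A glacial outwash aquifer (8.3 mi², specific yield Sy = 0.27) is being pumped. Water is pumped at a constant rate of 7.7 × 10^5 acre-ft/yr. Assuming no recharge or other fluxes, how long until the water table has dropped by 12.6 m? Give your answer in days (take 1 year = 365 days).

t ≈ 28.1 days

A = 8.3 mi² = 2.15 × 10^7 m²
ΔV = Sy × A × Δh = 0.27 × 2.15 × 10^7 × 12.6 = 7.313 × 10^7 m³
Q = 7.7 × 10^5 acre-ft/yr = 2.602 × 10^6 m³/d
t = ΔV / Q = 7.313 × 10^7 m³ / 2.602 × 10^6 m³/d = 28.1 d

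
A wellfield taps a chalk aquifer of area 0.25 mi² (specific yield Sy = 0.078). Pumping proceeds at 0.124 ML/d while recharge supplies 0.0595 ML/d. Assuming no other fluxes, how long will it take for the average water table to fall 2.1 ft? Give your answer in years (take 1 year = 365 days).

A = 0.25 mi² = 6.475 × 10^5 m²
Δh = 2.1 ft = 0.6401 m
ΔV = Sy × A × Δh = 0.078 × 6.475 × 10^5 × 0.6401 = 32330 m³
Net withdrawal = 0.124 − 0.0595 = 0.0645 ML/d = 64.5 m³/d
t = ΔV / Q = 32330 m³ / 64.5 m³/d = 501.2 d
t = 501.2 d ≈ 1.373 years

t ≈ 1.37 years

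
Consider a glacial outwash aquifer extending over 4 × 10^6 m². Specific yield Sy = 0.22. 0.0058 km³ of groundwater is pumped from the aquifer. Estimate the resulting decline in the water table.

Δh ≈ 6.59 m

ΔV = 0.0058 km³ = 5.8 × 10^6 m³
Δh = ΔV / (Sy × A) = 5.8 × 10^6 m³ / (0.22 × 4 × 10^6 m²) = 6.591 m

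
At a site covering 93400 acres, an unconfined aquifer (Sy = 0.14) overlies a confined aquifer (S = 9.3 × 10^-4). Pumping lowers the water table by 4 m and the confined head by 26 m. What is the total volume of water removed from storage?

ΔV ≈ 2.21 × 10^8 m³

A = 93400 acres = 3.78 × 10^8 m²
Unconfined: ΔV_u = Sy × A × Δh_u = 0.14 × 3.78 × 10^8 × 4 = 2.117 × 10^8 m³
Confined: ΔV_c = S × A × Δh_c = 9.3 × 10^-4 × 3.78 × 10^8 × 26 = 9.139 × 10^6 m³
Total ΔV = 2.117 × 10^8 + 9.139 × 10^6 = 2.208 × 10^8 m³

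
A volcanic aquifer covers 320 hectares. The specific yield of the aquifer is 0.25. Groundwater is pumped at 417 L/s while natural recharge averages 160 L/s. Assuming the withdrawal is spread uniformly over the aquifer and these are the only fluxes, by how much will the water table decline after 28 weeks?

Δh ≈ 5.44 m

A = 320 hectares = 3.2 × 10^6 m²
Net abstraction = 417 − 160 = 257 L/s
Q_net = 257 L/s = 22200 m³/d
t = 28 weeks = 196 d
ΔV = Q × t = 22200 m³/d × 196 d = 4.352 × 10^6 m³
Δh = ΔV / (Sy × A) = 4.352 × 10^6 / (0.25 × 3.2 × 10^6) = 5.44 m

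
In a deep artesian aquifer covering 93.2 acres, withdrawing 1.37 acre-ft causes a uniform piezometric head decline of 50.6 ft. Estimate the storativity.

S ≈ 2.9 × 10^-4

A = 93.2 acres = 3.772 × 10^5 m²
Δh = 50.6 ft = 15.42 m
ΔV = 1.37 acre-ft = 1690 m³
S = ΔV / (A × Δh) = 1690 m³ / (3.772 × 10^5 m² × 15.42 m) = 2.905 × 10^-4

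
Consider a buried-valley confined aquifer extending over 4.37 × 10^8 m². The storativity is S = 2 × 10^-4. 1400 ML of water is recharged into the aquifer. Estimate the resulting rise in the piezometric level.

ΔV = 1400 ML = 1.4 × 10^6 m³
Δh = ΔV / (S × A) = 1.4 × 10^6 m³ / (2 × 10^-4 × 4.37 × 10^8 m²) = 16.02 m

Δh ≈ 16 m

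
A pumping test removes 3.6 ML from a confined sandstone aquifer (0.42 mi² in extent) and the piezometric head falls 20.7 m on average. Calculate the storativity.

A = 0.42 mi² = 1.088 × 10^6 m²
ΔV = 3.6 ML = 3600 m³
S = ΔV / (A × Δh) = 3600 m³ / (1.088 × 10^6 m² × 20.7 m) = 1.599 × 10^-4

S ≈ 1.6 × 10^-4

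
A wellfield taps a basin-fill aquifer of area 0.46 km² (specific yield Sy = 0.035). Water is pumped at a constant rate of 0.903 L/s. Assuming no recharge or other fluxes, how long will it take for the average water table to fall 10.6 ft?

A = 0.46 km² = 4.6 × 10^5 m²
Δh = 10.6 ft = 3.231 m
ΔV = Sy × A × Δh = 0.035 × 4.6 × 10^5 × 3.231 = 52020 m³
Q = 0.903 L/s = 78.02 m³/d
t = ΔV / Q = 52020 m³ / 78.02 m³/d = 666.7 d

t ≈ 667 days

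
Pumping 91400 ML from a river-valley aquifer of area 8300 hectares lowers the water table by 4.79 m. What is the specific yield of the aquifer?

Sy ≈ 0.23

A = 8300 hectares = 8.3 × 10^7 m²
ΔV = 91400 ML = 9.14 × 10^7 m³
Sy = ΔV / (A × Δh) = 9.14 × 10^7 m³ / (8.3 × 10^7 m² × 4.79 m) = 0.2299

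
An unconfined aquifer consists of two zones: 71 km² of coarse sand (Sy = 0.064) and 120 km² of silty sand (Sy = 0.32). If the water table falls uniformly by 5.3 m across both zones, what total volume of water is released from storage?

ΔV ≈ 2.28 × 10^8 m³

A₁ = 71 km² = 7.1 × 10^7 m²; A₂ = 120 km² = 1.2 × 10^8 m²
ΔV₁ = 0.064 × 7.1 × 10^7 × 5.3 = 2.408 × 10^7 m³
ΔV₂ = 0.32 × 1.2 × 10^8 × 5.3 = 2.035 × 10^8 m³
ΔV = ΔV₁ + ΔV₂ = 2.276 × 10^8 m³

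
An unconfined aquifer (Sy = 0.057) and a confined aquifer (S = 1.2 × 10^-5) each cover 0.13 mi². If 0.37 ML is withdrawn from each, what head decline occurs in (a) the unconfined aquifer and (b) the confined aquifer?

A = 0.13 mi² = 3.367 × 10^5 m²
ΔV = 0.37 ML = 370 m³
Unconfined: Δh_u = ΔV/(Sy·A) = 370/(0.057 × 3.367 × 10^5) = 0.01928 m
Confined: Δh_c = ΔV/(S·A) = 370/(1.2 × 10^-5 × 3.367 × 10^5) = 91.58 m

Δh_u ≈ 0.0193 m; Δh_c ≈ 91.6 m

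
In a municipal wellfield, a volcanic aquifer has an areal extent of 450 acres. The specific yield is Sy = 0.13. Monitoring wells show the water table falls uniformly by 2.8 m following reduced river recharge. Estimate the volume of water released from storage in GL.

A = 450 acres = 1.821 × 10^6 m²
ΔV = Sy × A × Δh = 0.13 × 1.821 × 10^6 m² × 2.8 m = 6.629 × 10^5 m³
ΔV = 6.629 × 10^5 m³ = 0.6629 GL

ΔV ≈ 0.663 GL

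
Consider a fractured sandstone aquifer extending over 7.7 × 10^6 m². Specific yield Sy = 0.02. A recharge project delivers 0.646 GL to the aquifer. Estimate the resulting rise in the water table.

ΔV = 0.646 GL = 6.46 × 10^5 m³
Δh = ΔV / (Sy × A) = 6.46 × 10^5 m³ / (0.02 × 7.7 × 10^6 m²) = 4.195 m

Δh ≈ 4.19 m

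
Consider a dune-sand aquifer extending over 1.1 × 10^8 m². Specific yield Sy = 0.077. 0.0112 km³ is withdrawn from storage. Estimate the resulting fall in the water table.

ΔV = 0.0112 km³ = 1.12 × 10^7 m³
Δh = ΔV / (Sy × A) = 1.12 × 10^7 m³ / (0.077 × 1.1 × 10^8 m²) = 1.322 m

Δh ≈ 1.32 m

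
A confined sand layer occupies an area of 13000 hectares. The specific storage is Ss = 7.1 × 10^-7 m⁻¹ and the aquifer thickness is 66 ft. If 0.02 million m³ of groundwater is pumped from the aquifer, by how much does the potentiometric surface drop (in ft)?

Δh ≈ 35.3 ft

b = 66 ft = 20.12 m
S = Ss × b = 7.1 × 10^-7 m⁻¹ × 20.12 m = 1.428 × 10^-5
A = 13000 hectares = 1.3 × 10^8 m²
ΔV = 0.02 million m³ = 20000 m³
Δh = ΔV / (S × A) = 20000 m³ / (1.428 × 10^-5 × 1.3 × 10^8 m²) = 10.77 m
Δh = 10.77 m = 35.34 ft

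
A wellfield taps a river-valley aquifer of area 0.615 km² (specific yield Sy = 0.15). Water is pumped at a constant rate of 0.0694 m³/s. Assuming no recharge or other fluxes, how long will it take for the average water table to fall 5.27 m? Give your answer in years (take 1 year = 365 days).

t ≈ 0.222 years

A = 0.615 km² = 6.15 × 10^5 m²
ΔV = Sy × A × Δh = 0.15 × 6.15 × 10^5 × 5.27 = 4.862 × 10^5 m³
Q = 0.0694 m³/s = 5996 m³/d
t = ΔV / Q = 4.862 × 10^5 m³ / 5996 m³/d = 81.08 d
t = 81.08 d ≈ 0.2221 years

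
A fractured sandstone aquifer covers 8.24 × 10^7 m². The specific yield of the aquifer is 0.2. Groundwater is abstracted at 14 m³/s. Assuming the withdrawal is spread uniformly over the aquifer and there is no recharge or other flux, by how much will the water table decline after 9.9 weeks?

Δh ≈ 5.09 m

Q = 14 m³/s = 1.21 × 10^6 m³/d
t = 9.9 weeks = 69.3 d
ΔV = Q × t = 1.21 × 10^6 m³/d × 69.3 d = 8.383 × 10^7 m³
Δh = ΔV / (Sy × A) = 8.383 × 10^7 / (0.2 × 8.24 × 10^7) = 5.086 m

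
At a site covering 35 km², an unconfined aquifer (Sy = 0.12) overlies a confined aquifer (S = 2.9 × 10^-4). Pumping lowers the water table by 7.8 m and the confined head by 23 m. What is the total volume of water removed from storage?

A = 35 km² = 3.5 × 10^7 m²
Unconfined: ΔV_u = Sy × A × Δh_u = 0.12 × 3.5 × 10^7 × 7.8 = 3.276 × 10^7 m³
Confined: ΔV_c = S × A × Δh_c = 2.9 × 10^-4 × 3.5 × 10^7 × 23 = 2.334 × 10^5 m³
Total ΔV = 3.276 × 10^7 + 2.334 × 10^5 = 3.299 × 10^7 m³

ΔV ≈ 3.3 × 10^7 m³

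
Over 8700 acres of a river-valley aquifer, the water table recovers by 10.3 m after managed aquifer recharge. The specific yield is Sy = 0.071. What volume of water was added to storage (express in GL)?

ΔV ≈ 25.7 GL

A = 8700 acres = 3.521 × 10^7 m²
ΔV = Sy × A × Δh = 0.071 × 3.521 × 10^7 m² × 10.3 m = 2.575 × 10^7 m³
ΔV = 2.575 × 10^7 m³ = 25.75 GL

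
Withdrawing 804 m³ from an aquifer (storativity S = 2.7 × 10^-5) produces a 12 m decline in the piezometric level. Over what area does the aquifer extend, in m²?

A = ΔV / (S × Δh) = 804 / (2.7 × 10^-5 × 12) = 2.481 × 10^6 m²

A ≈ 2.48 × 10^6 m²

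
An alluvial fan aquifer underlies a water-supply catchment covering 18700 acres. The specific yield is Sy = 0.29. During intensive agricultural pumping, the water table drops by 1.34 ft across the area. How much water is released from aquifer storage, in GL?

ΔV ≈ 8.96 GL

A = 18700 acres = 7.568 × 10^7 m²
Δh = 1.34 ft = 0.4084 m
ΔV = Sy × A × Δh = 0.29 × 7.568 × 10^7 m² × 0.4084 m = 8.963 × 10^6 m³
ΔV = 8.963 × 10^6 m³ = 8.963 GL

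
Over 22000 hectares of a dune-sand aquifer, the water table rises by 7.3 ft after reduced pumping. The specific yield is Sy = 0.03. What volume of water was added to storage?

A = 22000 hectares = 2.2 × 10^8 m²
Δh = 7.3 ft = 2.225 m
ΔV = Sy × A × Δh = 0.03 × 2.2 × 10^8 m² × 2.225 m = 1.469 × 10^7 m³

ΔV ≈ 1.47 × 10^7 m³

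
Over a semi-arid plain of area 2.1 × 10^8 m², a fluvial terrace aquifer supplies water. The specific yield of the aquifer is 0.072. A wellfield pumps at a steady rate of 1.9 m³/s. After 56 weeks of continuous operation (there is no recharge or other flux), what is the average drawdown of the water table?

Q = 1.9 m³/s = 1.642 × 10^5 m³/d
t = 56 weeks = 392 d
ΔV = Q × t = 1.642 × 10^5 m³/d × 392 d = 6.435 × 10^7 m³
Δh = ΔV / (Sy × A) = 6.435 × 10^7 / (0.072 × 2.1 × 10^8) = 4.256 m

Δh ≈ 4.26 m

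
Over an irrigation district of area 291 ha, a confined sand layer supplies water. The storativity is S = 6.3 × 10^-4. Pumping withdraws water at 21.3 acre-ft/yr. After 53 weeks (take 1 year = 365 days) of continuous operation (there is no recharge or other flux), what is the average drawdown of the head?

Δh ≈ 14.6 m

A = 291 ha = 2.91 × 10^6 m²
Q = 21.3 acre-ft/yr = 71.98 m³/d
t = 53 weeks = 371 d
ΔV = Q × t = 71.98 m³/d × 371 d = 26710 m³
Δh = ΔV / (S × A) = 26710 / (6.3 × 10^-4 × 2.91 × 10^6) = 14.57 m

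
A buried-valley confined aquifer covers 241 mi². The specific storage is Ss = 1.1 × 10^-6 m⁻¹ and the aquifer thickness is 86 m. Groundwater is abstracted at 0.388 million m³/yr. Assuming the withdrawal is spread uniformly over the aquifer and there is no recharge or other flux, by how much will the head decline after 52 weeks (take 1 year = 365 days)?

Δh ≈ 6.55 m

S = Ss × b = 1.1 × 10^-6 m⁻¹ × 86 m = 9.46 × 10^-5
A = 241 mi² = 6.242 × 10^8 m²
Q = 0.388 million m³/yr = 1063 m³/d
t = 52 weeks = 364 d
ΔV = Q × t = 1063 m³/d × 364 d = 3.869 × 10^5 m³
Δh = ΔV / (S × A) = 3.869 × 10^5 / (9.46 × 10^-5 × 6.242 × 10^8) = 6.553 m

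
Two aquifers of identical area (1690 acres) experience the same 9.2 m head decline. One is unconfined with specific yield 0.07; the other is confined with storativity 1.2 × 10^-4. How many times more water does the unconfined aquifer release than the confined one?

ΔV_u / ΔV_c ≈ 583

A = 1690 acres = 6.839 × 10^6 m²
Unconfined: ΔV_u = Sy × A × Δh = 0.07 × 6.839 × 10^6 × 9.2 = 4.404 × 10^6 m³
Confined: ΔV_c = S × A × Δh = 1.2 × 10^-4 × 6.839 × 10^6 × 9.2 = 7550 m³
Ratio = ΔV_u / ΔV_c = Sy / S = 0.07 / 1.2 × 10^-4 = 583.3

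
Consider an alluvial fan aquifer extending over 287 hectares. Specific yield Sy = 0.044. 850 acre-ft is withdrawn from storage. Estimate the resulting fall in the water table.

A = 287 hectares = 2.87 × 10^6 m²
ΔV = 850 acre-ft = 1.048 × 10^6 m³
Δh = ΔV / (Sy × A) = 1.048 × 10^6 m³ / (0.044 × 2.87 × 10^6 m²) = 8.303 m

Δh ≈ 8.3 m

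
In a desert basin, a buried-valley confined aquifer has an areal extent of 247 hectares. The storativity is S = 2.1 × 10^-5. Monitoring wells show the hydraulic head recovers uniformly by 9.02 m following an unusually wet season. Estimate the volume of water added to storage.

A = 247 hectares = 2.47 × 10^6 m²
ΔV = S × A × Δh = 2.1 × 10^-5 × 2.47 × 10^6 m² × 9.02 m = 467.9 m³

ΔV ≈ 468 m³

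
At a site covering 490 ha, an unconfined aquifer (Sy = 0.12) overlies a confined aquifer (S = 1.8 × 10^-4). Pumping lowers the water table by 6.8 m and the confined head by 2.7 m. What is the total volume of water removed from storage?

A = 490 ha = 4.9 × 10^6 m²
Unconfined: ΔV_u = Sy × A × Δh_u = 0.12 × 4.9 × 10^6 × 6.8 = 3.998 × 10^6 m³
Confined: ΔV_c = S × A × Δh_c = 1.8 × 10^-4 × 4.9 × 10^6 × 2.7 = 2381 m³
Total ΔV = 3.998 × 10^6 + 2381 = 4.001 × 10^6 m³

ΔV ≈ 4 × 10^6 m³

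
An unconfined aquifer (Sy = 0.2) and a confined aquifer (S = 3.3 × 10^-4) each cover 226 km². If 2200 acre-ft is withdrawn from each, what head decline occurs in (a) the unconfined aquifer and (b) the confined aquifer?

A = 226 km² = 2.26 × 10^8 m²
ΔV = 2200 acre-ft = 2.714 × 10^6 m³
Unconfined: Δh_u = ΔV/(Sy·A) = 2.714 × 10^6/(0.2 × 2.26 × 10^8) = 0.06004 m
Confined: Δh_c = ΔV/(S·A) = 2.714 × 10^6/(3.3 × 10^-4 × 2.26 × 10^8) = 36.39 m

Δh_u ≈ 0.06 m; Δh_c ≈ 36.4 m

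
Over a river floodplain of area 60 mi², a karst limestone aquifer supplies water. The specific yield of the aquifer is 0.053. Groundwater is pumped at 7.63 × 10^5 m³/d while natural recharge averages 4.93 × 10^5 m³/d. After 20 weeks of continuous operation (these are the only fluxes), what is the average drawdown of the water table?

A = 60 mi² = 1.554 × 10^8 m²
Net abstraction = 7.63 × 10^5 − 4.93 × 10^5 = 2.7 × 10^5 m³/d
t = 20 weeks = 140 d
ΔV = Q × t = 2.7 × 10^5 m³/d × 140 d = 3.78 × 10^7 m³
Δh = ΔV / (Sy × A) = 3.78 × 10^7 / (0.053 × 1.554 × 10^8) = 4.59 m

Δh ≈ 4.59 m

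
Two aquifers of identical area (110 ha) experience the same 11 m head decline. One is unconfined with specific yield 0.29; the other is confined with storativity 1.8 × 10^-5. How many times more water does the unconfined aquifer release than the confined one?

ΔV_u / ΔV_c ≈ 16100

A = 110 ha = 1.1 × 10^6 m²
Unconfined: ΔV_u = Sy × A × Δh = 0.29 × 1.1 × 10^6 × 11 = 3.509 × 10^6 m³
Confined: ΔV_c = S × A × Δh = 1.8 × 10^-5 × 1.1 × 10^6 × 11 = 217.8 m³
Ratio = ΔV_u / ΔV_c = Sy / S = 0.29 / 1.8 × 10^-5 = 16110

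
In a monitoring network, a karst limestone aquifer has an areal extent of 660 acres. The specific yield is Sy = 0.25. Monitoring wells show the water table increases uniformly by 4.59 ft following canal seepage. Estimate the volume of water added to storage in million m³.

ΔV ≈ 0.934 million m³

A = 660 acres = 2.671 × 10^6 m²
Δh = 4.59 ft = 1.399 m
ΔV = Sy × A × Δh = 0.25 × 2.671 × 10^6 m² × 1.399 m = 9.342 × 10^5 m³
ΔV = 9.342 × 10^5 m³ = 0.9342 million m³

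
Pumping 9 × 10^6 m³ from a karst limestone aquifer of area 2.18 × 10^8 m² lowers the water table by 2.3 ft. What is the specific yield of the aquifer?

Sy ≈ 0.059

Δh = 2.3 ft = 0.701 m
Sy = ΔV / (A × Δh) = 9 × 10^6 m³ / (2.18 × 10^8 m² × 0.701 m) = 0.05889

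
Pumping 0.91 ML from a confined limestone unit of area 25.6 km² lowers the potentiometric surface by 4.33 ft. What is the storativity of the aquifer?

S ≈ 2.7 × 10^-5

A = 25.6 km² = 2.56 × 10^7 m²
Δh = 4.33 ft = 1.32 m
ΔV = 0.91 ML = 910 m³
S = ΔV / (A × Δh) = 910 m³ / (2.56 × 10^7 m² × 1.32 m) = 2.693 × 10^-5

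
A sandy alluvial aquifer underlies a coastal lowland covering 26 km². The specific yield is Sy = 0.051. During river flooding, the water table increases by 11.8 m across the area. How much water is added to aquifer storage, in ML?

A = 26 km² = 2.6 × 10^7 m²
ΔV = Sy × A × Δh = 0.051 × 2.6 × 10^7 m² × 11.8 m = 1.565 × 10^7 m³
ΔV = 1.565 × 10^7 m³ = 15650 ML

ΔV ≈ 15600 ML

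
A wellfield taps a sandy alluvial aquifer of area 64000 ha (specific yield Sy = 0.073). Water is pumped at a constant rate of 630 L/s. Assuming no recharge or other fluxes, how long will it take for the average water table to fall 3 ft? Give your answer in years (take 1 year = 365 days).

t ≈ 2.15 years

A = 64000 ha = 6.4 × 10^8 m²
Δh = 3 ft = 0.9144 m
ΔV = Sy × A × Δh = 0.073 × 6.4 × 10^8 × 0.9144 = 4.272 × 10^7 m³
Q = 630 L/s = 54430 m³/d
t = ΔV / Q = 4.272 × 10^7 m³ / 54430 m³/d = 784.8 d
t = 784.8 d ≈ 2.15 years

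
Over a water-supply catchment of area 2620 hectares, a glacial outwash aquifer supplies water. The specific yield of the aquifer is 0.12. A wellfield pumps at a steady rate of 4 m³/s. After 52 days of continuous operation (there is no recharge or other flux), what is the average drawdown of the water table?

A = 2620 hectares = 2.62 × 10^7 m²
Q = 4 m³/s = 3.456 × 10^5 m³/d
ΔV = Q × t = 3.456 × 10^5 m³/d × 52 d = 1.797 × 10^7 m³
Δh = ΔV / (Sy × A) = 1.797 × 10^7 / (0.12 × 2.62 × 10^7) = 5.716 m

Δh ≈ 5.72 m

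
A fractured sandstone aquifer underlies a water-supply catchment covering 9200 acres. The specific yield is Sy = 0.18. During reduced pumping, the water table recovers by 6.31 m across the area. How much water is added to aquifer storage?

A = 9200 acres = 3.723 × 10^7 m²
ΔV = Sy × A × Δh = 0.18 × 3.723 × 10^7 m² × 6.31 m = 4.229 × 10^7 m³

ΔV ≈ 4.23 × 10^7 m³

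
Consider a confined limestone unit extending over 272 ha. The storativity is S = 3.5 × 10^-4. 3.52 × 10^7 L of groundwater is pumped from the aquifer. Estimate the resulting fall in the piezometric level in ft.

A = 272 ha = 2.72 × 10^6 m²
ΔV = 3.52 × 10^7 L = 35200 m³
Δh = ΔV / (S × A) = 35200 m³ / (3.5 × 10^-4 × 2.72 × 10^6 m²) = 36.97 m
Δh = 36.97 m = 121.3 ft

Δh ≈ 121 ft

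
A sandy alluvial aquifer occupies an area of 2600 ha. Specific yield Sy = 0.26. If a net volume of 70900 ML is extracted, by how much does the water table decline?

Δh ≈ 10.5 m

A = 2600 ha = 2.6 × 10^7 m²
ΔV = 70900 ML = 7.09 × 10^7 m³
Δh = ΔV / (Sy × A) = 7.09 × 10^7 m³ / (0.26 × 2.6 × 10^7 m²) = 10.49 m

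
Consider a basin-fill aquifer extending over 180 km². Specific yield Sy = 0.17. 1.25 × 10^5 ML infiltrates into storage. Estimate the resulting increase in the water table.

A = 180 km² = 1.8 × 10^8 m²
ΔV = 1.25 × 10^5 ML = 1.25 × 10^8 m³
Δh = ΔV / (Sy × A) = 1.25 × 10^8 m³ / (0.17 × 1.8 × 10^8 m²) = 4.085 m

Δh ≈ 4.08 m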